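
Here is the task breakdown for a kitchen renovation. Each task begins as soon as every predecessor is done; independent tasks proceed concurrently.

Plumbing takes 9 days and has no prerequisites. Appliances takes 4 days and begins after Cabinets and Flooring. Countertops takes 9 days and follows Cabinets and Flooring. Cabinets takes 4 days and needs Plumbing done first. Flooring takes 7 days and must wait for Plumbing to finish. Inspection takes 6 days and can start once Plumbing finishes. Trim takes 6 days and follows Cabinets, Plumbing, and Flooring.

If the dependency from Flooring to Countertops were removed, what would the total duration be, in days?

With the dependency in place, Plumbing→Flooring→Countertops = 9+7+9 = 25 sets the finish at 25 days.
Without Flooring→Countertops, Countertops's earliest start moves from 16 to 13.
The longest chain is now Plumbing→Flooring→Trim = 9+7+6 = 22, so the job takes 22 days.

22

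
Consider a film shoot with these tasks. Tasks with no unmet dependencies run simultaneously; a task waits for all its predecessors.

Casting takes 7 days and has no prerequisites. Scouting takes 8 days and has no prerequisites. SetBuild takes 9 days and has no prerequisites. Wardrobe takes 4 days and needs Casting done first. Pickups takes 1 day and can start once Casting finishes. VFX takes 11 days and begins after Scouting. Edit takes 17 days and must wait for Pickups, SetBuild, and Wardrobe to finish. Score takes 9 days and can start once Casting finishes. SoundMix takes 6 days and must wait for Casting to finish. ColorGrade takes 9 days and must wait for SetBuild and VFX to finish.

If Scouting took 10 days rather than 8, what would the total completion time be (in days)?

Actual critical path: Scouting→VFX→ColorGrade = 8+11+9 = 28 ⇒ 28 days.
Scouting is on the critical path; changing it to 10 makes that path 30 days.
The critical path is still Scouting→VFX→ColorGrade; finish is now 30 days.

30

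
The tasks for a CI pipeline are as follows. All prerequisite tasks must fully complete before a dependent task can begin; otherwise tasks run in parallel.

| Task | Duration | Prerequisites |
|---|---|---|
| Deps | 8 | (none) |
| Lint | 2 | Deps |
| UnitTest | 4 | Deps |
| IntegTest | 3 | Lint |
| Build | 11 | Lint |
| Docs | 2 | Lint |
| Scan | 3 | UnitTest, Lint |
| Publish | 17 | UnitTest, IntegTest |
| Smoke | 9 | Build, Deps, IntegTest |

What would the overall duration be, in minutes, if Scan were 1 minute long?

30

The binding path is Deps→Lint→IntegTest→Publish = 8+2+3+17 = 30; finish at 30 minutes.
Scan is off the critical path — its longest chain is 15 minutes, giving 15 of slack.
That remains the longest chain; total 30 minutes.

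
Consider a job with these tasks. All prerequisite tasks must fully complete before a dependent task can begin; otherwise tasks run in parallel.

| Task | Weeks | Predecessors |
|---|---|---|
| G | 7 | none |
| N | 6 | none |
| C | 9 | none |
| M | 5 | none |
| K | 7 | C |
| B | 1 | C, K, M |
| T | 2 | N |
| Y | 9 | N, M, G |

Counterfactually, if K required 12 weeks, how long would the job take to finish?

22

Actual critical path: C→K→B = 9+7+1 = 17 ⇒ 17 weeks.
Since K is critical, the +5 change carries straight to that chain (now 22 weeks).
No other chain overtakes it, so the finish is 22 weeks.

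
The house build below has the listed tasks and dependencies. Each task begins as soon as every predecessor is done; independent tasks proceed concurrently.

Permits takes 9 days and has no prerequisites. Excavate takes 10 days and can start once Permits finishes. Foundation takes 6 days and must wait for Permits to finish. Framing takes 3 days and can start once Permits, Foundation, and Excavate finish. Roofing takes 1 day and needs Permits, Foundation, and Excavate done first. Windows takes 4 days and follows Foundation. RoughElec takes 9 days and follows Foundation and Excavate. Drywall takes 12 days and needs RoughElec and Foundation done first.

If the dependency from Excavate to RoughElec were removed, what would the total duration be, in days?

36

Before: longest chain Permits→Excavate→RoughElec→Drywall = 9+10+9+12 = 40, finish 40.
Without Excavate→RoughElec, RoughElec's earliest start moves from 19 to 15.
New critical path: Permits→Foundation→RoughElec→Drywall = 9+6+9+12 = 36 ⇒ 36 days.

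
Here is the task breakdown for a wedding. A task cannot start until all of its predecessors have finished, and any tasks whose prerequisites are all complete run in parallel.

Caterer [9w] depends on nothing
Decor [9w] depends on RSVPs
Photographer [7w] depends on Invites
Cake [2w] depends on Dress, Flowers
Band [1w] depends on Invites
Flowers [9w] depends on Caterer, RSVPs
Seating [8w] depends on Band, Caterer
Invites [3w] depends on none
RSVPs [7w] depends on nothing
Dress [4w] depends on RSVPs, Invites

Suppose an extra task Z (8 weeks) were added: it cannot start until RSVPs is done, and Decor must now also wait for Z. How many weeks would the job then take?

24

Originally the job takes 20 weeks.
With Z inserted, Decor now waits for max(RSVPs, Z).
New critical path: RSVPs→Z→Decor = 7+8+9 = 24 ⇒ 24 weeks.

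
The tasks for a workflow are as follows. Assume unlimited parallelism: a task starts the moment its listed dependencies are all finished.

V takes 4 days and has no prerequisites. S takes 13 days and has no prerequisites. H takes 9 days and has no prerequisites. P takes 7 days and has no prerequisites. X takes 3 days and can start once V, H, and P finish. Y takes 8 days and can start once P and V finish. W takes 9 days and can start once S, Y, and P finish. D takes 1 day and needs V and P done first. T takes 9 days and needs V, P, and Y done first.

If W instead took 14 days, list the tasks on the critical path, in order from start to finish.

Actual critical path: P→Y→W = 7+8+9 = 24 ⇒ 24 days.
W is on the critical path; changing it to 14 makes that path 29 days.
No other chain overtakes it, so the finish is 29 days.

P, Y, W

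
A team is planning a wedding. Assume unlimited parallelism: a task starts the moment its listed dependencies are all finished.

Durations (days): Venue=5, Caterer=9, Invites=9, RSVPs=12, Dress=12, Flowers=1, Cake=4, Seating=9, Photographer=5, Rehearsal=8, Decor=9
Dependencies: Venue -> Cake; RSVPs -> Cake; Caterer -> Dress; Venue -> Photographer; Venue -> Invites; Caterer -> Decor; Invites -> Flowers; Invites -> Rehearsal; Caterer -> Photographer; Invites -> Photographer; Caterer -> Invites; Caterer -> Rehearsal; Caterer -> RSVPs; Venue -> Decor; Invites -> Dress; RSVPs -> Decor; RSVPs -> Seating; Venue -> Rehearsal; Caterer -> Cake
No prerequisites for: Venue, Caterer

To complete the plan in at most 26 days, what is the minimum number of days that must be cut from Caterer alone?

Current finish: 30 days; target: 26.
Caterer is on every critical path, so each day cut from Caterer cuts the finish by one (this holds down to a finish of 26).
Need 30 − 26 = 4 days off Caterer → Caterer becomes 5 days, finish becomes 26.

4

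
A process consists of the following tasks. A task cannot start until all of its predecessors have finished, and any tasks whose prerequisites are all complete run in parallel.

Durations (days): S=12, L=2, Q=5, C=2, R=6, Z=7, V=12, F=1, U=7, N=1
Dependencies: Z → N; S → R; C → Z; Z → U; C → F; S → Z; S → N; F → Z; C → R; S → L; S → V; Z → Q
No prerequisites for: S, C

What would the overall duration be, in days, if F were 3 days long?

26

Critical path before the change: S→Z→U = 12+7+7 = 26 giving 26 days.
F is off the critical path — its longest chain is 17 days, giving 9 of slack.
That remains the longest chain; total 26 days.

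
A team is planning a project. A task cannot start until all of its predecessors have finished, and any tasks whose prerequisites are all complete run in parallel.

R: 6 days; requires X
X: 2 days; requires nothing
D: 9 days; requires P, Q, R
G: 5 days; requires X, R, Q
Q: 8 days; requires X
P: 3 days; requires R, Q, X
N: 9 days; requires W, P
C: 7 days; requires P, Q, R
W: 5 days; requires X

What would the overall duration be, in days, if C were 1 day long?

22

Baseline: X→Q→P→N = 2+8+3+9 = 22 → 22 days.
C is off the critical path — its longest chain is 20 days, giving 2 of slack.
That remains the longest chain; total 22 days.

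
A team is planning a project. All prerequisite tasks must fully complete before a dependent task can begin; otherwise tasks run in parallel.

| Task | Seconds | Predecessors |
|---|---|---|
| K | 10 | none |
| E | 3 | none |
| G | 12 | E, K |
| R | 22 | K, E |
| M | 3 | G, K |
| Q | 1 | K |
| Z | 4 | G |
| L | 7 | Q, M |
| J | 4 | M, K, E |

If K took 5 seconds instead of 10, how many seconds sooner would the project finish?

5

The binding path is K→G→M→L = 10+12+3+7 = 32; finish at 32 seconds.
K is on the critical path; changing it to 5 makes that path 27 seconds.
No other chain overtakes it, so the finish is 27 seconds.
Change in finish: 27 − 32 = -5 seconds.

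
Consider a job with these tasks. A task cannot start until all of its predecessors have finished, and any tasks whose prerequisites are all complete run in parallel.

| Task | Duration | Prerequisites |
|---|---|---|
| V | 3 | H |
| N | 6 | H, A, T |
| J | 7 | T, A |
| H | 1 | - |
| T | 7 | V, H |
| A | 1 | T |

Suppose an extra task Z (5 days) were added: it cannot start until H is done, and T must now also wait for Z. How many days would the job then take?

21

Originally the job takes 19 days.
With Z inserted, T now waits for max(V, H, Z).
New critical path: H→Z→T→A→J = 1+5+7+1+7 = 21 ⇒ 21 days.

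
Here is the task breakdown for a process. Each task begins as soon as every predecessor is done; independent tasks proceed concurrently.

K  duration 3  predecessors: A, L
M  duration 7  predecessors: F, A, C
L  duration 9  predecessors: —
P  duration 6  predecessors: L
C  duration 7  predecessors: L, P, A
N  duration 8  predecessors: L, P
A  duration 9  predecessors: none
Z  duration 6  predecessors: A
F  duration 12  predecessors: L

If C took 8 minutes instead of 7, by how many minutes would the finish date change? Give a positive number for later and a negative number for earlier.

1

Actual critical path: L→P→C→M = 9+6+7+7 = 29 ⇒ 29 minutes.
Since C is critical, the +1 change carries straight to that chain (now 30 minutes).
That remains the longest chain; total 30 minutes.
Change in finish: 30 − 29 = +1 minutes.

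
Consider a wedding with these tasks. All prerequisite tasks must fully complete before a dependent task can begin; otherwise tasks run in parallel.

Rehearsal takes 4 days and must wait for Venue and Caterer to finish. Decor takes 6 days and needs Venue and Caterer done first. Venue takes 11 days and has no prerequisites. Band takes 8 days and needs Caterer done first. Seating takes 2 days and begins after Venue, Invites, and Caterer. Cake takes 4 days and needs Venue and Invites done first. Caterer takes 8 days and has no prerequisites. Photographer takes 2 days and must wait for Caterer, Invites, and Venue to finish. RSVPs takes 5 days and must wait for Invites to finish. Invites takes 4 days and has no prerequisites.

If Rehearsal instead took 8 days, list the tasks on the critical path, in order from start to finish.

The binding path is Venue→Decor = 11+6 = 17; finish at 17 days.
Rehearsal is off the critical path — its longest chain is 15 days, giving 2 of slack.
The binding chain switches to Venue→Rehearsal = 11+8 = 19; finish 19 days.

Venue, Rehearsal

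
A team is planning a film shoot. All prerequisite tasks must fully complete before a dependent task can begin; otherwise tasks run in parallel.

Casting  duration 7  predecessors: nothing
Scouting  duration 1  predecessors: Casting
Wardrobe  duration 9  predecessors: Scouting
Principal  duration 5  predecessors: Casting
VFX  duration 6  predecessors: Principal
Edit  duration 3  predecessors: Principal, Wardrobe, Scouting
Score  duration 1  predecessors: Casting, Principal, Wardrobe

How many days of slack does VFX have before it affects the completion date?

2

Casting→Scouting→Wardrobe→Edit = 7+1+9+3 = 20 sets the makespan at 20 days.
Longest path through VFX: 18 days (earliest finish 18, latest finish 20).
Float = 20 − 18 = 2.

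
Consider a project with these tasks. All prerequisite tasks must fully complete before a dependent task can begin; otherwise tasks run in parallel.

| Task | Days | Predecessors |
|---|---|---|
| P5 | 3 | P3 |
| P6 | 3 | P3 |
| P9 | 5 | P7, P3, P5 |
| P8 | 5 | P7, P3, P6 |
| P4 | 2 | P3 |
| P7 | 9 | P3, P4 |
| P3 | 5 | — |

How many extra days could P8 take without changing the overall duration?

P3→P4→P7→P8 = 5+2+9+5 = 21 sets the makespan at 21 days.
P8 finishes as early as 21 and must finish by 21.
Slack of P8 = 16 − 16 = 0 days.

0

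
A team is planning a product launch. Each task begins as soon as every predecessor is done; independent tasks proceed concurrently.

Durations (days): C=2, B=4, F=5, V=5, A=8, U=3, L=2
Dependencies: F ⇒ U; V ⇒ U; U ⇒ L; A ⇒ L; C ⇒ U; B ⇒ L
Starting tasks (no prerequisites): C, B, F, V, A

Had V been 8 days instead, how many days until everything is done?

13

Critical path before the change: V→U→L = 5+3+2 = 10 giving 10 days.
Since V is critical, the +3 change carries straight to that chain (now 13 days).
The critical path is still V→U→L; finish is now 13 days.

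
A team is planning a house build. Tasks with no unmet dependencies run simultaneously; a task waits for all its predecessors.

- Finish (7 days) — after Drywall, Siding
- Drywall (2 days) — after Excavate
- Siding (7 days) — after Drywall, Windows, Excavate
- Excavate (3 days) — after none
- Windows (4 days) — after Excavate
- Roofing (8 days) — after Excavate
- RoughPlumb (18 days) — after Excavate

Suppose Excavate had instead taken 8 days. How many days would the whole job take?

As given, the longest chain is Excavate→Windows→Siding→Finish = 3+4+7+7 = 21, so the finish is 21 days.
Since Excavate is critical, the +5 change carries straight to that chain (now 26 days).
No other chain overtakes it, so the finish is 26 days.

26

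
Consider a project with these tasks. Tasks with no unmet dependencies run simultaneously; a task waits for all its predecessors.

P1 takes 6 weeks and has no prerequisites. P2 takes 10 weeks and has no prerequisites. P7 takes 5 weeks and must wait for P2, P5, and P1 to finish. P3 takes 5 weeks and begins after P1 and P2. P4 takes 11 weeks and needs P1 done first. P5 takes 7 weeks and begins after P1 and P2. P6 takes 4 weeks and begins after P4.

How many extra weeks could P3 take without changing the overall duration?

Critical path: P2→P5→P7 = 10+7+5 = 22, so the finish is 22 weeks.
Longest path through P3: 15 weeks (earliest finish 15, latest finish 22).
Float = 22 − 15 = 7.

7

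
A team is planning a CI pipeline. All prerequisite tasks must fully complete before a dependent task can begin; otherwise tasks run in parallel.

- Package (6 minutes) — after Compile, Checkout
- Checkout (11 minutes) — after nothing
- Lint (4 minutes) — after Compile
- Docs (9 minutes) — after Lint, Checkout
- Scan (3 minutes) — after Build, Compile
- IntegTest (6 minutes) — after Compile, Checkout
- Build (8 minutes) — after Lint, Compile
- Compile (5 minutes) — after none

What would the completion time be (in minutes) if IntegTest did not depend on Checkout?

20

With the dependency in place, Checkout→Docs = 11+9 = 20 sets the finish at 20 minutes.
Without Checkout→IntegTest, IntegTest's earliest start moves from 11 to 5.
The longest chain is now Checkout→Docs = 11+9 = 20, so the CI pipeline takes 20 minutes.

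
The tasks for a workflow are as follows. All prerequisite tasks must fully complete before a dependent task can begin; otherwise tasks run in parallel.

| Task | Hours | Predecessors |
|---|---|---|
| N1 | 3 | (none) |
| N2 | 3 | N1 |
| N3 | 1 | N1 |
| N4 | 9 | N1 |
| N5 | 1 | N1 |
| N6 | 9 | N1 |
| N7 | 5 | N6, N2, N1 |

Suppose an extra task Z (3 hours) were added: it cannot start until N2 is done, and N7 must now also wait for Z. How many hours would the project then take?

Originally the project takes 17 hours.
With Z inserted, N7 now waits for max(N6, N2, N1, Z).
New critical path: N1→N6→N7 = 3+9+5 = 17 ⇒ 17 hours.

17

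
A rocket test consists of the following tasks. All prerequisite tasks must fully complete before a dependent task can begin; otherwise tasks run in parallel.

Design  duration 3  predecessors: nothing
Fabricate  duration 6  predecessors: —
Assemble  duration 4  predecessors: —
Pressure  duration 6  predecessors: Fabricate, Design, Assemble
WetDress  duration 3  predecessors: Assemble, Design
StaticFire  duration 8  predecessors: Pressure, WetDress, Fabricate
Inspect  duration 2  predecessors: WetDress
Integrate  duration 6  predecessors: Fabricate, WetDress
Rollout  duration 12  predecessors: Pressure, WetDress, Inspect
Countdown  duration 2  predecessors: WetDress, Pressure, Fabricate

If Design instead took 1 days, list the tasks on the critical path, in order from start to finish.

Critical path before the change: Fabricate→Pressure→Rollout = 6+6+12 = 24 giving 24 days.
Design has 3 days of float (longest path through it is 21).
That remains the longest chain; total 24 days.

Fabricate, Pressure, Rollout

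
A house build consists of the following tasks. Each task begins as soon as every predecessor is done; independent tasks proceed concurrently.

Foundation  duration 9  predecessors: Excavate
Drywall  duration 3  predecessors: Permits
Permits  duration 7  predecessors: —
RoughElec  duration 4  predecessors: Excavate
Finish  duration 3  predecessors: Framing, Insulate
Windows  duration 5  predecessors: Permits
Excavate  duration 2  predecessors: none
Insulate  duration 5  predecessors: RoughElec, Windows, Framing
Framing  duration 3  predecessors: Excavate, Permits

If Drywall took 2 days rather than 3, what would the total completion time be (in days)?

Baseline: Permits→Windows→Insulate→Finish = 7+5+5+3 = 20 → 20 days.
Drywall has 10 days of float (longest path through it is 10).
No other chain overtakes it, so the finish is 20 days.

20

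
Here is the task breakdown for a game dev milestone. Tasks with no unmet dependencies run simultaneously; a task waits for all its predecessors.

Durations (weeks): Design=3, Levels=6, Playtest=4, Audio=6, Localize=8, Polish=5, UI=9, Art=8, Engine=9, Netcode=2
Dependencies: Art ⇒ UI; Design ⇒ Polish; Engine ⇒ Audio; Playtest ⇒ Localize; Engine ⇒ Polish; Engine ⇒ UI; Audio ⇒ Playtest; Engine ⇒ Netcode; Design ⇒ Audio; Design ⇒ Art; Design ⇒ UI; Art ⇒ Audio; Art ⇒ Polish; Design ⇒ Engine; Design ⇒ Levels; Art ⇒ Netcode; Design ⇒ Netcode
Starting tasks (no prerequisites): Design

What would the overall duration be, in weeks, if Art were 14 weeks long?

35

The binding path is Design→Engine→Audio→Playtest→Localize = 3+9+6+4+8 = 30; finish at 30 weeks.
Art has 1 week of float (longest path through it is 29).
New critical path: Design→Art→Audio→Playtest→Localize = 3+14+6+4+8 = 35 ⇒ 35 weeks.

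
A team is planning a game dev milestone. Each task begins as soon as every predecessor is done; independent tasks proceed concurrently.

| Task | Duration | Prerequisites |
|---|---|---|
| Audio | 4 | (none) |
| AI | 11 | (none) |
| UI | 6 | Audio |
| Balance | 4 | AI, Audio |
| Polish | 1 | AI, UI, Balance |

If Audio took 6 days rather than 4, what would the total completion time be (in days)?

Baseline: AI→Balance→Polish = 11+4+1 = 16 → 16 days.
The longest path through Audio is only 11 days, so Audio has float 5.
That remains the longest chain; total 16 days.

16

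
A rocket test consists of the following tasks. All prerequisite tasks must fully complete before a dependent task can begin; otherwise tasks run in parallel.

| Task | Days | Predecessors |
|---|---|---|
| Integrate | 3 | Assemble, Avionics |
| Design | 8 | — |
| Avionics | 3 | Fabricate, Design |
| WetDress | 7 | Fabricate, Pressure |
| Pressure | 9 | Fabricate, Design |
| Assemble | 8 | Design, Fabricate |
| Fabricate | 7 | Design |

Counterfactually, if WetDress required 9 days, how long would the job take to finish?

As given, the longest chain is Design→Fabricate→Pressure→WetDress = 8+7+9+7 = 31, so the finish is 31 days.
WetDress is on the critical path; changing it to 9 makes that path 33 days.
No other chain overtakes it, so the finish is 33 days.

33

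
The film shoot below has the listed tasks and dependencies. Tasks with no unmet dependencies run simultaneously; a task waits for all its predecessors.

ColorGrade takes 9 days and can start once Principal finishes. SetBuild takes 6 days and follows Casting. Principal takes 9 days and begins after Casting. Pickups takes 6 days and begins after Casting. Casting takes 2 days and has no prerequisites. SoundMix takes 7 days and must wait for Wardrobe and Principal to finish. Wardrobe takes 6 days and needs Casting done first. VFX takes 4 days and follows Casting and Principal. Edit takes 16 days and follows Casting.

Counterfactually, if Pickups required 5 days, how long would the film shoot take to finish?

20

As given, the longest chain is Casting→Principal→ColorGrade = 2+9+9 = 20, so the finish is 20 days.
The longest path through Pickups is only 8 days, so Pickups has float 12.
The critical path is still Casting→Principal→ColorGrade; finish is now 20 days.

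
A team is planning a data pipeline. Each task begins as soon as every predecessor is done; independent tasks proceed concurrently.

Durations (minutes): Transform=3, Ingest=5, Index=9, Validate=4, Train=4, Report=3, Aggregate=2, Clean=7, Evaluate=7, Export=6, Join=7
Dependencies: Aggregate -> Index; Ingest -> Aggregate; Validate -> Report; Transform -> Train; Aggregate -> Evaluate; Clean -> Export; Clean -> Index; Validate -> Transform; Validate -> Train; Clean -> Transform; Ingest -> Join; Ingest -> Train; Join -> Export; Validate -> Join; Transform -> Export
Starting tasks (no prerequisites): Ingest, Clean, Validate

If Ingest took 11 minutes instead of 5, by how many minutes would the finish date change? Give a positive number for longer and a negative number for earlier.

Actual critical path: Ingest→Join→Export = 5+7+6 = 18 ⇒ 18 minutes.
Ingest lies on that path, so at 11 minutes the path becomes 24 minutes.
That remains the longest chain; total 24 minutes.
Change in finish: 24 − 18 = +6 minutes.

6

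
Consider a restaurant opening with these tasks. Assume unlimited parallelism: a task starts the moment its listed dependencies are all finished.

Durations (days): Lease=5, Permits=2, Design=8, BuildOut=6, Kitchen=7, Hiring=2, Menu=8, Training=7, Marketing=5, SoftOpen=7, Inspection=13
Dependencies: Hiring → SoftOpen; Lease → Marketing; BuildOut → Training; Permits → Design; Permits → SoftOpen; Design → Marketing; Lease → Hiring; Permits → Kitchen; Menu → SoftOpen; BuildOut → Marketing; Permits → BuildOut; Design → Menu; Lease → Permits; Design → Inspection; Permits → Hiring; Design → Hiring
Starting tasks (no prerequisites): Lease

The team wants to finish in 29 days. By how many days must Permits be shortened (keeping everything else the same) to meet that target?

Current finish: 30 days; target: 29.
Permits is on every critical path, so each day cut from Permits cuts the finish by one (this holds down to a finish of 29).
Need 30 − 29 = 1 day off Permits → Permits becomes 1 day, finish becomes 29.

1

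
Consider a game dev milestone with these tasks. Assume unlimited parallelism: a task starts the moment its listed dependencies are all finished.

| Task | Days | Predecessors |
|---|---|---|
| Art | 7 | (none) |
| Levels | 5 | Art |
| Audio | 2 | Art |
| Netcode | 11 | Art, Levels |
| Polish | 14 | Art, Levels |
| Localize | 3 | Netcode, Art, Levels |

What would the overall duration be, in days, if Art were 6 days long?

25

Critical path before the change: Art→Levels→Netcode→Localize = 7+5+11+3 = 26 giving 26 days.
Art lies on that path, so at 6 days the path becomes 25 days.
That remains the longest chain; total 25 days.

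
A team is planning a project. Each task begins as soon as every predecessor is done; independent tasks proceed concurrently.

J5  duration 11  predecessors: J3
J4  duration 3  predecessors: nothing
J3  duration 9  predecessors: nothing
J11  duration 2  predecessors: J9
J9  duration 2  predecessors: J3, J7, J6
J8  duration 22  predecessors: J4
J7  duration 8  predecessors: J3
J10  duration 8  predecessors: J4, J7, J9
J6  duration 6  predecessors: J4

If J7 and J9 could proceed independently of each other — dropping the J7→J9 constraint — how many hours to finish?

With the dependency in place, J3→J7→J9→J10 = 9+8+2+8 = 27 sets the finish at 27 hours.
Without J7→J9, J9's earliest start moves from 17 to 9.
The longest chain is now J3→J7→J10 = 9+8+8 = 25, so the plan takes 25 hours.

25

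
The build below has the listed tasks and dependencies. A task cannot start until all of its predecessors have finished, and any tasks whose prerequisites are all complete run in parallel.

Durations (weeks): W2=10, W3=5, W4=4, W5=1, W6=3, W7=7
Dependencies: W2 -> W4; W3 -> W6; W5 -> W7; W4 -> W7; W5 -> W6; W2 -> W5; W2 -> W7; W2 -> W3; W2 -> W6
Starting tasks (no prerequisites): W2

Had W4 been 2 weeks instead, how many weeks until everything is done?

The binding path is W2→W4→W7 = 10+4+7 = 21; finish at 21 weeks.
W4 is on the critical path; changing it to 2 makes that path 19 weeks.
The critical path is still W2→W4→W7; finish is now 19 weeks.

19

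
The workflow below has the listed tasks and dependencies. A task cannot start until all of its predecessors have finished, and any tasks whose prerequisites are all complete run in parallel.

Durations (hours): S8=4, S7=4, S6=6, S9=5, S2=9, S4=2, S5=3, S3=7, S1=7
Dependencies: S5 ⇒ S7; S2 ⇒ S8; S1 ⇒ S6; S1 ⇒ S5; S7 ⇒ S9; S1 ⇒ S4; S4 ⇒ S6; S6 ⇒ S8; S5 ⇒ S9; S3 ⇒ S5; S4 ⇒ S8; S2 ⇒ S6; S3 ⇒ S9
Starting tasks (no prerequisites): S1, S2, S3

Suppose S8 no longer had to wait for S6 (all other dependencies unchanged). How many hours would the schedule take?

With the dependency in place, S1→S4→S6→S8 = 7+2+6+4 = 19 sets the finish at 19 hours.
Without S6→S8, S8's earliest start moves from 15 to 9.
After: S1→S5→S7→S9 = 7+3+4+5 = 19 → 19 hours.

19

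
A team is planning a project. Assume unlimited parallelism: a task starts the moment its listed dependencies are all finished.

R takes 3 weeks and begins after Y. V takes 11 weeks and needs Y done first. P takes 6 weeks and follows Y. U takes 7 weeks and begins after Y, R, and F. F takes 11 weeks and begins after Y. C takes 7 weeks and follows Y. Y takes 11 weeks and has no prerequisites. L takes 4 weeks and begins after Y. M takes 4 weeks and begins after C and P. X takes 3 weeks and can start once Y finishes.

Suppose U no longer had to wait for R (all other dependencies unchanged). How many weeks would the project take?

29

Before: longest chain Y→F→U = 11+11+7 = 29, finish 29.
Dropping R→U doesn't change U's earliest start (22); another predecessor still binds.
After: Y→F→U = 11+11+7 = 29 → 29 weeks.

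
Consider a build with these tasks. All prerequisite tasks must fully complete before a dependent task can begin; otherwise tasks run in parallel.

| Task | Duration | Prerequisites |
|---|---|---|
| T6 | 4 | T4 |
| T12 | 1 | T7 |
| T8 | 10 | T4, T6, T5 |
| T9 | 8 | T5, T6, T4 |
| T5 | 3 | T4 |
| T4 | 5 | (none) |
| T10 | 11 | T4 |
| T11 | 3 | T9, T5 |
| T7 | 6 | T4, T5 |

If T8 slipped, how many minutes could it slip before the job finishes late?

Critical path: T4→T6→T9→T11 = 5+4+8+3 = 20, so the finish is 20 minutes.
The longest chain containing T8 totals 19 minutes.
Slack of T8 = 10 − 9 = 1 minute.

1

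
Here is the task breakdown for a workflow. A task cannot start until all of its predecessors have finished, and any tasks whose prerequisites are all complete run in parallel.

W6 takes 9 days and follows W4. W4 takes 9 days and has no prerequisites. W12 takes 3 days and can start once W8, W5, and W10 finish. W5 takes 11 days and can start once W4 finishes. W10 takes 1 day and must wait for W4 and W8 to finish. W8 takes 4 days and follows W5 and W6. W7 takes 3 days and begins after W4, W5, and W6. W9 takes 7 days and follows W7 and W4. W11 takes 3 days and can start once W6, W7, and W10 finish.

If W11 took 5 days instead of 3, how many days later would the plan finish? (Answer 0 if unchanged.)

As given, the longest chain is W4→W5→W7→W9 = 9+11+3+7 = 30, so the finish is 30 days.
W11 is off the critical path — its longest chain is 28 days, giving 2 of slack.
The critical path is still W4→W5→W7→W9; finish is now 30 days.
Change in finish: 30 − 30 = +0 days.

0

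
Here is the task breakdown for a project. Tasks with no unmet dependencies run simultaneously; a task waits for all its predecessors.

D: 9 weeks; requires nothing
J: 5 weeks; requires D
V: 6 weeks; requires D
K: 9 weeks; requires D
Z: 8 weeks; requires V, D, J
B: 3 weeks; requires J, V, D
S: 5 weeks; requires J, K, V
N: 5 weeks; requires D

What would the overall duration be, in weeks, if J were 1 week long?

23

The binding path is D→V→Z = 9+6+8 = 23; finish at 23 weeks.
J has 1 week of float (longest path through it is 22).
No other chain overtakes it, so the finish is 23 weeks.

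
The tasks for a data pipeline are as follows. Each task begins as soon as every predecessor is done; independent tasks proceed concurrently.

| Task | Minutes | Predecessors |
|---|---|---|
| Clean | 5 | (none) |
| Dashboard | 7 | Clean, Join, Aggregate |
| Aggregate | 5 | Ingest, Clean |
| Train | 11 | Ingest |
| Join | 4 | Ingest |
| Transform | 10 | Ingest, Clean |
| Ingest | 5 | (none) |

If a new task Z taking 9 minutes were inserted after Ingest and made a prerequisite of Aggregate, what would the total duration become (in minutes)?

26

Originally the data pipeline takes 17 minutes.
With Z inserted, Aggregate now waits for max(Ingest, Clean, Z).
New critical path: Ingest→Z→Aggregate→Dashboard = 5+9+5+7 = 26 ⇒ 26 minutes.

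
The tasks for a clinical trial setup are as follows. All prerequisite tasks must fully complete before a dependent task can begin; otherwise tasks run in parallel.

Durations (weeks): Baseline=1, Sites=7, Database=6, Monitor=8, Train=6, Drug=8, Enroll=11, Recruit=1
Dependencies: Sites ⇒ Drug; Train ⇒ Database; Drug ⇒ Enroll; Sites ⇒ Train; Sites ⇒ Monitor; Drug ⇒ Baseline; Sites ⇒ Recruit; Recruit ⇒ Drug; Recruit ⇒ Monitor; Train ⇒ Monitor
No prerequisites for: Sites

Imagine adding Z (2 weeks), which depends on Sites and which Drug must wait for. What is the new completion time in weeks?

Originally the schedule takes 27 weeks.
With Z inserted, Drug now waits for max(Recruit, Sites, Z).
New critical path: Sites→Z→Drug→Enroll = 7+2+8+11 = 28 ⇒ 28 weeks.

28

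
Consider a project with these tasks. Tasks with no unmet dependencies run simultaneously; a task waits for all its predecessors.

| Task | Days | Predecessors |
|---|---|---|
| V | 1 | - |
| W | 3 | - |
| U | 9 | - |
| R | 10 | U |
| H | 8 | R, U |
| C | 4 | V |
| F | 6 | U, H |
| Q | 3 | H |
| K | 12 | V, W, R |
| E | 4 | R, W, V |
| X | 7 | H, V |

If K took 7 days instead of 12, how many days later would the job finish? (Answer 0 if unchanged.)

Baseline: U→R→H→X = 9+10+8+7 = 34 → 34 days.
K is off the critical path — its longest chain is 31 days, giving 3 of slack.
The critical path is still U→R→H→X; finish is now 34 days.
Change in finish: 34 − 34 = +0 days.

0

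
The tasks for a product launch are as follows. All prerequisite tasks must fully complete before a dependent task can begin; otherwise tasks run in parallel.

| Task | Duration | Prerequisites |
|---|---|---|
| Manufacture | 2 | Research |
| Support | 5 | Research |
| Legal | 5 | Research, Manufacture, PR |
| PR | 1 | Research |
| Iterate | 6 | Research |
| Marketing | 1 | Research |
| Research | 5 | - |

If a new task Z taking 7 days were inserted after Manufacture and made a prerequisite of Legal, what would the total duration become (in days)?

Originally the plan takes 12 days.
With Z inserted, Legal now waits for max(Research, Manufacture, PR, Z).
New critical path: Research→Manufacture→Z→Legal = 5+2+7+5 = 19 ⇒ 19 days.

19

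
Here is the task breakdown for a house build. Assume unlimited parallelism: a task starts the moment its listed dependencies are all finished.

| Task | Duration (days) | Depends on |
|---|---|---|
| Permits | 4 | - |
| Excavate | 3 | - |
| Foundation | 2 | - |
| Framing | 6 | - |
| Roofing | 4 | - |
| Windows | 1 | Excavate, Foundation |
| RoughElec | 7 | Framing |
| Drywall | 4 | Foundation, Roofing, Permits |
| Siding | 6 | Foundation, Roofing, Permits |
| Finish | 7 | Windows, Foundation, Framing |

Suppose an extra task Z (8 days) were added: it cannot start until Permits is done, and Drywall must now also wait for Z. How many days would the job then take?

Originally the job takes 13 days.
With Z inserted, Drywall now waits for max(Foundation, Roofing, Permits, Z).
New critical path: Permits→Z→Drywall = 4+8+4 = 16 ⇒ 16 days.

16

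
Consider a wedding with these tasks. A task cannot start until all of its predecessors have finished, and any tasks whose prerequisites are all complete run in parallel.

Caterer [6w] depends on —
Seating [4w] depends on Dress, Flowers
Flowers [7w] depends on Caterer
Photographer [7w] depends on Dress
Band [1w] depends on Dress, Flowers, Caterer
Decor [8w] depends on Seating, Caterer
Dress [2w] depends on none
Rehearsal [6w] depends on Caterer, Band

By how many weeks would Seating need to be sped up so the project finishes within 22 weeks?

3

Current finish: 25 weeks; target: 22.
Seating is on every critical path, so each week cut from Seating cuts the finish by one (this holds down to a finish of 22).
Need 25 − 22 = 3 weeks off Seating → Seating becomes 1 week, finish becomes 22.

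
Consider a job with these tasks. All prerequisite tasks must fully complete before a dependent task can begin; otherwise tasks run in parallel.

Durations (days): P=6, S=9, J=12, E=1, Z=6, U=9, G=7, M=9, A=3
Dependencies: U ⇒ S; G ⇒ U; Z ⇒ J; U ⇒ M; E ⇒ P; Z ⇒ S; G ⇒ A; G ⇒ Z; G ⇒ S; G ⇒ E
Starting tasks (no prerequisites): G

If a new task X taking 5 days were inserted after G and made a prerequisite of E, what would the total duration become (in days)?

25

Originally the job takes 25 days.
With X inserted, E now waits for max(G, X).
New critical path: G→Z→J = 7+6+12 = 25 ⇒ 25 days.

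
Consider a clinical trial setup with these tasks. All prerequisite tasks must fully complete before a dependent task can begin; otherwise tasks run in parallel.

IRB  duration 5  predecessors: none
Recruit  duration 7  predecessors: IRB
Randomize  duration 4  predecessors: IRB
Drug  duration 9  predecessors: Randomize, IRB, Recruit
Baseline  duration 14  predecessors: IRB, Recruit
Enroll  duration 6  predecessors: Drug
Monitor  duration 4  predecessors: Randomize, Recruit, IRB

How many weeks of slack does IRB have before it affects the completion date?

0

Critical path: IRB→Recruit→Drug→Enroll = 5+7+9+6 = 27, so the finish is 27 weeks.
Longest path through IRB: 27 weeks (earliest finish 5, latest finish 5).
Float = 27 − 27 = 0.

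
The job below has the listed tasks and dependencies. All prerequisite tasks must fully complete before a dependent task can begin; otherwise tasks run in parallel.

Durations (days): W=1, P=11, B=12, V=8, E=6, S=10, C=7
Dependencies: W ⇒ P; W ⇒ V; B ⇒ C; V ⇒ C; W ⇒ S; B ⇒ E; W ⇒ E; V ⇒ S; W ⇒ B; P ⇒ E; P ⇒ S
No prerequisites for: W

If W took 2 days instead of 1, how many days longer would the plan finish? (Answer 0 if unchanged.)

1

The binding path is W→P→S = 1+11+10 = 22; finish at 22 days.
W is on the critical path; changing it to 2 makes that path 23 days.
No other chain overtakes it, so the finish is 23 days.
Change in finish: 23 − 22 = +1 days.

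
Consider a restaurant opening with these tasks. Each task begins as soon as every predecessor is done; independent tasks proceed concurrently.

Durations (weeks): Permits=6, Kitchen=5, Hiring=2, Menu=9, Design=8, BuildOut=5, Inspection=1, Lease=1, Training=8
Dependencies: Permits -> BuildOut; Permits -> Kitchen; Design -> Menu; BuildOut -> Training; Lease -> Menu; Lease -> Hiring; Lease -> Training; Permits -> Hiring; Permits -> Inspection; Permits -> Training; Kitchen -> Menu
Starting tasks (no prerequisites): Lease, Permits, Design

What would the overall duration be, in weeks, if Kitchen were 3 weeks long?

Critical path before the change: Permits→Kitchen→Menu = 6+5+9 = 20 giving 20 weeks.
Kitchen is on the critical path; changing it to 3 makes that path 18 weeks.
Now Permits→BuildOut→Training = 6+5+8 = 19 is longest, so the finish becomes 19 weeks.

19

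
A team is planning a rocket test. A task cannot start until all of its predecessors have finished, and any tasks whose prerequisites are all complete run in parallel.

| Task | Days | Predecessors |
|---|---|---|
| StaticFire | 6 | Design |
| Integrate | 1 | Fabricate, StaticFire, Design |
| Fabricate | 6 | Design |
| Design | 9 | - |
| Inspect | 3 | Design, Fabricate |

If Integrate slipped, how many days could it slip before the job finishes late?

2

The longest chain is Design→Fabricate→Inspect = 9+6+3 = 18; overall finish 18 days.
Longest path through Integrate: 16 days (earliest finish 16, latest finish 18).
Float = 18 − 16 = 2.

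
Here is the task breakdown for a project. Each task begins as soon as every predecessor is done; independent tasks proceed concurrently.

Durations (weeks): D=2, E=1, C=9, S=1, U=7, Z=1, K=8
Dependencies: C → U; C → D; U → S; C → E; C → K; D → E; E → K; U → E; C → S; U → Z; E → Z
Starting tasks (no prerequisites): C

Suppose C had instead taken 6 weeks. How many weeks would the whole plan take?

Critical path before the change: C→U→E→K = 9+7+1+8 = 25 giving 25 weeks.
C lies on that path, so at 6 weeks the path becomes 22 weeks.
The critical path is still C→U→E→K; finish is now 22 weeks.

22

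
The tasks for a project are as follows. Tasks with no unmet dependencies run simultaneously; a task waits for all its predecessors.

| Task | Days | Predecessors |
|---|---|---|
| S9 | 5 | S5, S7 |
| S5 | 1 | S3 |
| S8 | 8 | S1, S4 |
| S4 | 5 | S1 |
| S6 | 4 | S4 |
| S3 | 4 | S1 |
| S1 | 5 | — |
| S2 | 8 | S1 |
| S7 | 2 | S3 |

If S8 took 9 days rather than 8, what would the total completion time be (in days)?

19

As given, the longest chain is S1→S4→S8 = 5+5+8 = 18, so the finish is 18 days.
Since S8 is critical, the +1 change carries straight to that chain (now 19 days).
No other chain overtakes it, so the finish is 19 days.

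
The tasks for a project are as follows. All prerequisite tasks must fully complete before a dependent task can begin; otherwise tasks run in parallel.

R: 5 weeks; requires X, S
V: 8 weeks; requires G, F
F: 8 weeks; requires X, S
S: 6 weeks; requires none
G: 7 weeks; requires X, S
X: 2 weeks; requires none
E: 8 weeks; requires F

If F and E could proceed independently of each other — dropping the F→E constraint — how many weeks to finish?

22

Original critical path: S→F→E = 6+8+8 = 22 ⇒ 22 weeks.
Without F→E, E's earliest start moves from 14 to 0.
After: S→F→V = 6+8+8 = 22 → 22 weeks.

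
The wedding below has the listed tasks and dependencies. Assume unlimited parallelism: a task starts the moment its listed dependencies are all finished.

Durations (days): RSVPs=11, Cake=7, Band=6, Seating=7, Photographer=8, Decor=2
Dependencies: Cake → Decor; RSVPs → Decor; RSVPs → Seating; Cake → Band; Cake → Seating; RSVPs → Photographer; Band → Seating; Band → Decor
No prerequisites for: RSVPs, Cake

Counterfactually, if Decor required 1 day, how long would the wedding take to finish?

20

Baseline: Cake→Band→Seating = 7+6+7 = 20 → 20 days.
The longest path through Decor is only 15 days, so Decor has float 5.
The critical path is still Cake→Band→Seating; finish is now 20 days.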